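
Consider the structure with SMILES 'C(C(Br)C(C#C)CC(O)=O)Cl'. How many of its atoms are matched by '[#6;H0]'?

The query [#6;H0] means: any carbon with no attached hydrogen.
Check the 11 heavy atoms by environment: 2× C (H2) → no; 3× C (H1) → no; 2× C (H0) → match; 1× Cl (H0) → no; 1× O (H0) → no; 1× O (H1) → no; 1× Br (H0) → no.
That gives 2 matching atoms.

2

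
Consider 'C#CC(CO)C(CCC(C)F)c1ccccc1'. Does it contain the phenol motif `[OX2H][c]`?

No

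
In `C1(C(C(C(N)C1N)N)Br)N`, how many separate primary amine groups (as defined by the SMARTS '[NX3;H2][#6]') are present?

4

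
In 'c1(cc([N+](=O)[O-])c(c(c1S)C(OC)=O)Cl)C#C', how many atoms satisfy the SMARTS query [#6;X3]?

7

Check the 17 heavy atoms by environment: 6× c (aromatic, X3) → match; 1× N (charge +1, X3) → no; 1× O (charge -1, X1) → no; 2× O (X1) → no; 1× C (X3) → match; 1× O (X2) → no; 1× C (X4) → no; 1× S (X2) → no; 1× Cl (X1) → no; 2× C (X2) → no.
Summing the matching environments: 6 + 1 = 7 matching atoms.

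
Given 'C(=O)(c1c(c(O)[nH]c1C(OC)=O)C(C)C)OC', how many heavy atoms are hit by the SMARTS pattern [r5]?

The query [r5] means: r5 matches atoms in a five-membered ring.
Check the 17 heavy atoms by environment: 1× n (aromatic, in 5-ring) → match; 4× c (aromatic, in 5-ring) → match; 7× C (acyclic) → no; 5× O (acyclic) → no.
Summing the matching environments: 1 + 4 = 5 matching atoms.

5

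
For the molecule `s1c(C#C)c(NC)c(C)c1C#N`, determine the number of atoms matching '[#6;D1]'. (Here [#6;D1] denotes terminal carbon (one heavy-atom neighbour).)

The query [#6;D1] means: carbon bonded to exactly one heavy atom.
Check the 12 heavy atoms by environment: 1× s (aromatic, D2) → no; 4× c (aromatic, D3) → no; 2× C (D2) → no; 3× C (D1) → match; 1× N (D2) → no; 1× N (D1) → no.
That gives 3 matching atoms.

3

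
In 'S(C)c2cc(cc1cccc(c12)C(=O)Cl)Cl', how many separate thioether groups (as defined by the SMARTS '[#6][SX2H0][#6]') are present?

1

[#6][SX2H0][#6] is the SMARTS for a thioether: an aliphatic sulfur bridging two carbons with no H on the sulfur.
Exactly one fragment in the molecule meets all constraints, giving 1 match.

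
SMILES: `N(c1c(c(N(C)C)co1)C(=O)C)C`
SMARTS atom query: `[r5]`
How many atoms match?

Check the 13 heavy atoms by environment: 1× o (aromatic, in 5-ring) → match; 4× c (aromatic, in 5-ring) → match; 5× C (acyclic) → no; 1× O (acyclic) → no; 2× N (acyclic) → no.
Summing the matching environments: 1 + 4 = 5 matching atoms.

5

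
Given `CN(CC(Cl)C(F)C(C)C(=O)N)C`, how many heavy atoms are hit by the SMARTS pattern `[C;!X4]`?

1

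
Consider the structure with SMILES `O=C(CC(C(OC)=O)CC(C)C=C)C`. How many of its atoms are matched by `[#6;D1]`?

4

The query [#6;D1] means: carbon bonded to exactly one heavy atom.
Check the 14 heavy atoms by environment: 4× C (D1) → match; 4× C (D3) → no; 3× C (D2) → no; 2× O (D1) → no; 1× O (D2) → no.
That gives 4 matching atoms.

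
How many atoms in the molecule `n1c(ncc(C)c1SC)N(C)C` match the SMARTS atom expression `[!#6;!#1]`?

4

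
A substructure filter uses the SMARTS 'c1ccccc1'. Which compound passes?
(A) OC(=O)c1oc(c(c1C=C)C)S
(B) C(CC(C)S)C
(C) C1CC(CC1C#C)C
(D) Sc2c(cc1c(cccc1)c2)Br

D

c1ccccc1 describes six aromatic carbons in a ring (a benzene ring).
(A) has a methyl group (-CH3) but no six-membered all-carbon aromatic ring is present.
(B) has a methyl group (-CH3) but no six-membered all-carbon aromatic ring is present.
(C) has a methyl group (-CH3) but no six-membered all-carbon aromatic ring is present.
(D) contains the required atom environment, so the pattern matches.
So the answer is (D).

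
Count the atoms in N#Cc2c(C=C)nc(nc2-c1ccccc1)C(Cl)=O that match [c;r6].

10

Check the 19 heavy atoms by environment: 2× n (aromatic, in 6-ring) → no; 10× c (aromatic, in 6-ring) → match; 4× C (acyclic) → no; 1× N (acyclic) → no; 1× O (acyclic) → no; 1× Cl (acyclic) → no.
That gives 10 matching atoms.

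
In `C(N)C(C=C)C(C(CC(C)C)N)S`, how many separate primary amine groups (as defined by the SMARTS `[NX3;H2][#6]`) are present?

[NX3;H2][#6] is the SMARTS for a primary amine: a trivalent nitrogen with two H attached to carbon.
The molecule carries 2 separate instances of a primary amino group (-NH2) meeting every constraint; each maps to a distinct set of atoms, giving 2 matches.

2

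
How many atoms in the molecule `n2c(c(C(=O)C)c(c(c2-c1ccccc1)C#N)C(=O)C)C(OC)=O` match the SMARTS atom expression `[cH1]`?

The query [cH1] means: aromatic carbon bearing exactly one hydrogen.
Check the 24 heavy atoms by environment: 1× n (aromatic, H0) → no; 6× c (aromatic, H0) → no; 4× C (H0) → no; 1× N (H0) → no; 4× O (H0) → no; 3× C (H3) → no; 5× c (aromatic, H1) → match.
That gives 5 matching atoms.

5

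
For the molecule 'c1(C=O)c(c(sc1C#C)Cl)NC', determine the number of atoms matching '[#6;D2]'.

The query [#6;D2] means: any carbon bonded to exactly two heavy atoms.
Check the 12 heavy atoms by environment: 1× s (aromatic, D2) → no; 4× c (aromatic, D3) → no; 1× Cl (D1) → no; 1× N (D2) → no; 2× C (D1) → no; 2× C (D2) → match; 1× O (D1) → no.
That gives 2 matching atoms.

2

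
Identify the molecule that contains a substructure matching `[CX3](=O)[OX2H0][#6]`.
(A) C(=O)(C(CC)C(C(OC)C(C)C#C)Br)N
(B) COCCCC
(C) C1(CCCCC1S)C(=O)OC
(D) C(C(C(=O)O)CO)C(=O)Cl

[CX3](=O)[OX2H0][#6] describes a carbonyl carbon bonded to an oxygen that is itself bonded to carbon (no H on that O) (an ester).
(A) has a primary amide (-C(=O)NH2) but the carbonyl is bonded to N, not to an O-C linkage.
(B) has a methoxy ether (-OCH3) but the ether oxygen is not adjacent to a C=O carbon.
(C) contains a methyl-ester group (-C(=O)OCH3), which satisfies every atom and bond constraint.
(D) has a carboxylic acid group (-C(=O)OH) but the singly-bonded O carries H (OX2H1, not H0).
So the answer is (C).

C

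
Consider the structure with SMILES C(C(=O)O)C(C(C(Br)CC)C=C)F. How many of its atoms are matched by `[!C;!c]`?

4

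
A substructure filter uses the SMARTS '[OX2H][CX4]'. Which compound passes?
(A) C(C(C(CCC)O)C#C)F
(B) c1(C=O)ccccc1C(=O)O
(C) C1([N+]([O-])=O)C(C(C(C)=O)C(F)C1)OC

[OX2H][CX4] describes a hydroxyl oxygen bound to an sp3 (X4) carbon (an aliphatic alcohol).
(A) contains a hydroxyl group (-OH), which satisfies every atom and bond constraint.
(B) has a carboxylic acid group (-C(=O)OH) but the -OH is on a CX3 carbonyl carbon, not a CX4 carbon.
(C) has a methoxy ether (-OCH3) but the oxygen has H0 (ether), not H1.
So the answer is (A).

A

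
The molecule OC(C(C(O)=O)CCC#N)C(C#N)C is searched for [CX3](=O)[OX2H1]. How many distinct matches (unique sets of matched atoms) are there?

1

[CX3](=O)[OX2H1] is the SMARTS for a carboxylic acid: an sp2 carbon double-bonded to O and single-bonded to an -OH oxygen.
Exactly one fragment in the molecule meets all constraints, giving 1 match.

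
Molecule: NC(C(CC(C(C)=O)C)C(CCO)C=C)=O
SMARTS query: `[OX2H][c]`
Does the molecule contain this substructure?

The pattern [OX2H][c] describes a hydroxyl oxygen attached to an aromatic carbon — a phenol.
The closest candidate here is a hydroxyl group (-OH), but the -OH is on an aliphatic carbon, not an aromatic c. No other fragment satisfies the full query, so there is no match.

No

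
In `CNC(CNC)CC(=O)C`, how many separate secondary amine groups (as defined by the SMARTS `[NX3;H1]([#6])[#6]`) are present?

[NX3;H1]([#6])[#6] is the SMARTS for a secondary amine: a trivalent nitrogen with one H, bonded to two carbons.
The molecule carries 2 separate instances of an N-methylamino group (-NHCH3) meeting every constraint; each maps to a distinct set of atoms, giving 2 matches.

2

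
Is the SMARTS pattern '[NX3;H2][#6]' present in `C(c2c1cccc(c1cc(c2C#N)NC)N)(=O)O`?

Yes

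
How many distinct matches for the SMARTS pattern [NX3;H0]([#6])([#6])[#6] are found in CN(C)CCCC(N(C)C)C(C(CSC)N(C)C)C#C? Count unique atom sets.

3

[NX3;H0]([#6])([#6])[#6] is the SMARTS for a tertiary amine: a trivalent nitrogen with no H, bonded to three carbons.
The molecule carries 3 separate instances of a dimethylamino group (-N(CH3)2) meeting every constraint; each maps to a distinct set of atoms, giving 3 matches.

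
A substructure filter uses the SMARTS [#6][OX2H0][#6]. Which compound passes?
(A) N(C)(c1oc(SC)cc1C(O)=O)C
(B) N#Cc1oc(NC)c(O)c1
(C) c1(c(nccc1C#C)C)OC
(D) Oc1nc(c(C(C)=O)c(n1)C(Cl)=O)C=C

[#6][OX2H0][#6] describes an aliphatic oxygen bridging two carbons with no H on the oxygen (an ether).
(A) has a carboxylic acid group (-C(=O)OH) but the -OH oxygen has H1; the =O is OX1, not OX2.
(B) has a hydroxyl group (-OH) but the oxygen has H1, not H0 bridging two carbons.
(C) contains a methoxy ether (-OCH3), which satisfies every atom and bond constraint.
(D) has a hydroxyl group (-OH) but the oxygen has H1, not H0 bridging two carbons.
So the answer is (C).

C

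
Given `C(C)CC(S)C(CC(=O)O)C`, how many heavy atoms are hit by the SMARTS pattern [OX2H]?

1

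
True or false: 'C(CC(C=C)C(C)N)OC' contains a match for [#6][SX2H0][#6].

The pattern [#6][SX2H0][#6] describes an aliphatic sulfur bridging two carbons with no H on the sulfur — a thioether.
The closest candidate here is a methoxy ether (-OCH3), but the bridging atom is O, not S. No other fragment satisfies the full query, so there is no match.

False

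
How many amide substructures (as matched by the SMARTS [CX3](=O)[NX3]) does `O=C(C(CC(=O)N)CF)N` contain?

2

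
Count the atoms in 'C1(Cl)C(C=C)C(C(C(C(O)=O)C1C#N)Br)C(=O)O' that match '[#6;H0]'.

3

Check the 18 heavy atoms by environment: 7× C (H1) → no; 1× Br (H0) → no; 3× C (H0) → match; 1× N (H0) → no; 2× O (H0) → no; 2× O (H1) → no; 1× Cl (H0) → no; 1× C (H2) → no.
That gives 3 matching atoms.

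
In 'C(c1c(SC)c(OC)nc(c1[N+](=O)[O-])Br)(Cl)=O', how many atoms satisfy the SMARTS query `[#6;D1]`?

Check the 17 heavy atoms by environment: 1× n (aromatic, D2) → no; 5× c (aromatic, D3) → no; 1× N (charge +1, D3) → no; 1× O (charge -1, D1) → no; 2× O (D1) → no; 1× O (D2) → no; 2× C (D1) → match; 1× C (D3) → no; 1× Cl (D1) → no; 1× Br (D1) → no; 1× S (D2) → no.
That gives 2 matching atoms.

2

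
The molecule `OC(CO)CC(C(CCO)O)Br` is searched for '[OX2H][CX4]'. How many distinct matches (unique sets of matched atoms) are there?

[OX2H][CX4] is the SMARTS for an aliphatic alcohol: a hydroxyl oxygen bound to an sp3 (X4) carbon.
The molecule carries 4 separate instances of a hydroxyl group (-OH) meeting every constraint; each maps to a distinct set of atoms, giving 4 matches.

4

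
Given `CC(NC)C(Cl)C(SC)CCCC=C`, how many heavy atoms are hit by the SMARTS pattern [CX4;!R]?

9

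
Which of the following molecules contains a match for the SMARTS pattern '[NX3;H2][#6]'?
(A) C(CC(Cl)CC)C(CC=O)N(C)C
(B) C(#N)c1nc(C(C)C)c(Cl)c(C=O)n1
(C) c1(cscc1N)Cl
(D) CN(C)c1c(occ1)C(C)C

[NX3;H2][#6] describes a trivalent nitrogen with two H attached to carbon (a primary amine).
(A) has a dimethylamino group (-N(CH3)2) but the nitrogen has H0, not H2.
(B) has a nitrile (-C#N) but the nitrogen is NX1 (triple-bonded), not NX3 with two H.
(C) contains a primary amino group (-NH2), which satisfies every atom and bond constraint.
(D) has a dimethylamino group (-N(CH3)2) but the nitrogen has H0, not H2.
So the answer is (C).

C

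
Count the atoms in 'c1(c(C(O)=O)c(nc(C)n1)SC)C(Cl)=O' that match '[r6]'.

The query [r6] means: r6 matches atoms in a six-membered ring.
Check the 15 heavy atoms by environment: 2× n (aromatic, in 6-ring) → match; 4× c (aromatic, in 6-ring) → match; 4× C (acyclic) → no; 3× O (acyclic) → no; 1× Cl (acyclic) → no; 1× S (acyclic) → no.
Summing the matching environments: 2 + 4 = 6 matching atoms.

6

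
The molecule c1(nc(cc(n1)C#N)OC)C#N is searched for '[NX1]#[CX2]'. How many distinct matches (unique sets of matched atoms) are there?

2

[NX1]#[CX2] is the SMARTS for a nitrile: a nitrogen triple-bonded to a two-connected carbon.
The molecule carries 2 separate instances of a nitrile (-C#N) meeting every constraint; each maps to a distinct set of atoms, giving 2 matches.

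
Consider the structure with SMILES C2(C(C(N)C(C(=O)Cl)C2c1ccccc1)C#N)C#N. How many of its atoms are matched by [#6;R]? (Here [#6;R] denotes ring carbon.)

The query [#6;R] means: carbon that is part of a ring.
Check the 19 heavy atoms by environment: 5× C (in 5-ring) → match; 6× c (aromatic, in 6-ring) → match; 3× C (acyclic) → no; 1× O (acyclic) → no; 1× Cl (acyclic) → no; 3× N (acyclic) → no.
Summing the matching environments: 5 + 6 = 11 matching atoms.

11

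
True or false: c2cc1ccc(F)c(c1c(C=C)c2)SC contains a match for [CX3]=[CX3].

True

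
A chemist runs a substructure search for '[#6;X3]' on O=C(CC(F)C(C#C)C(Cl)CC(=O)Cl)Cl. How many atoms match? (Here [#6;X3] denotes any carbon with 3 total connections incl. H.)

2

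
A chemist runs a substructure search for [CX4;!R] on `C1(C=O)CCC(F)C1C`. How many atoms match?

1

Check the 9 heavy atoms by environment: 5× C (X4, in 5-ring) → no; 1× C (X4, acyclic) → match; 1× C (X3, acyclic) → no; 1× O (X1, acyclic) → no; 1× F (X1, acyclic) → no.
That gives 1 matching atom.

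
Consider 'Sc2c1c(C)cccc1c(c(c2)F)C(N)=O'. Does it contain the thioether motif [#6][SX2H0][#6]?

No

The pattern [#6][SX2H0][#6] describes an aliphatic sulfur bridging two carbons with no H on the sulfur — a thioether.
The closest candidate here is a thiol (-SH), but the sulfur has H1, not H0 bridging two carbons. No other fragment satisfies the full query, so there is no match.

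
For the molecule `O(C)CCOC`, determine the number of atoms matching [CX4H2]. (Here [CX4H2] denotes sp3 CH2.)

2

The query [CX4H2] means: sp3 carbon (X4) with exactly two hydrogens.
Check the 6 heavy atoms by environment: 2× C (H2, X4) → match; 2× O (H0, X2) → no; 2× C (H3, X4) → no.
That gives 2 matching atoms.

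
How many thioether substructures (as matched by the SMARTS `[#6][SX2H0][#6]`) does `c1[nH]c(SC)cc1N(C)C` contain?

[#6][SX2H0][#6] is the SMARTS for a thioether: an aliphatic sulfur bridging two carbons with no H on the sulfur.
Exactly one fragment in the molecule meets all constraints, giving 1 match.

1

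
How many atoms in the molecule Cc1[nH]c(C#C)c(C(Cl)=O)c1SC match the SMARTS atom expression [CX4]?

2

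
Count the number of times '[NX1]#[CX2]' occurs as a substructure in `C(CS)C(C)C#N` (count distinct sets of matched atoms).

1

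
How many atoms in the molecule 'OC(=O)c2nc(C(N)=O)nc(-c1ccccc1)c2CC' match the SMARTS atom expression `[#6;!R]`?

4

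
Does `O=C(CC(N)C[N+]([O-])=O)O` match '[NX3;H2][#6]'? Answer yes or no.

The pattern [NX3;H2][#6] describes a trivalent nitrogen with two H attached to carbon — a primary amine.
The molecule carries a primary amino group (-NH2), whose atoms satisfy every constraint of the query, so the pattern matches.

Yes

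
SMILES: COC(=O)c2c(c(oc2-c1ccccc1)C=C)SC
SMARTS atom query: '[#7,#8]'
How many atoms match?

Check the 19 heavy atoms by environment: 1× o (aromatic) → match; 10× c (aromatic) → no; 1× S → no; 5× C → no; 2× O → match.
Summing the matching environments: 1 + 2 = 3 matching atoms.

3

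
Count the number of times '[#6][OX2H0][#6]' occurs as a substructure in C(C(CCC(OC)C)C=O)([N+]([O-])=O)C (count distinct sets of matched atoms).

[#6][OX2H0][#6] is the SMARTS for an ether: an aliphatic oxygen bridging two carbons with no H on the oxygen.
Exactly one fragment in the molecule meets all constraints, giving 1 match.

1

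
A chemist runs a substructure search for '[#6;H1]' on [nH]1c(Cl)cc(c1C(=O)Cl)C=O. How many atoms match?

2

Check the 11 heavy atoms by environment: 1× n (aromatic, H1) → no; 3× c (aromatic, H0) → no; 1× c (aromatic, H1) → match; 1× C (H1) → match; 2× O (H0) → no; 1× C (H0) → no; 2× Cl (H0) → no.
Summing the matching environments: 1 + 1 = 2 matching atoms.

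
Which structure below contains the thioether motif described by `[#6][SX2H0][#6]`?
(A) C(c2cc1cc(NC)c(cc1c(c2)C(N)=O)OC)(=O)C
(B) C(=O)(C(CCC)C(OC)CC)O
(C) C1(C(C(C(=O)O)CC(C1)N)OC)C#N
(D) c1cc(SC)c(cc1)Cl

D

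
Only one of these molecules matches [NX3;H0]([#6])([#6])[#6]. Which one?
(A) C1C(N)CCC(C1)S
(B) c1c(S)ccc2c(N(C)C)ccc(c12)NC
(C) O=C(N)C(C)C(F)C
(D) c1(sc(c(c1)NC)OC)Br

B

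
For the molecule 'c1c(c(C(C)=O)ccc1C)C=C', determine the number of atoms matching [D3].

4

The query [D3] means: atom with exactly three heavy-atom neighbours.
Check the 12 heavy atoms by environment: 3× c (aromatic, D2) → no; 3× c (aromatic, D3) → match; 1× C (D3) → match; 1× O (D1) → no; 3× C (D1) → no; 1× C (D2) → no.
Summing the matching environments: 3 + 1 = 4 matching atoms.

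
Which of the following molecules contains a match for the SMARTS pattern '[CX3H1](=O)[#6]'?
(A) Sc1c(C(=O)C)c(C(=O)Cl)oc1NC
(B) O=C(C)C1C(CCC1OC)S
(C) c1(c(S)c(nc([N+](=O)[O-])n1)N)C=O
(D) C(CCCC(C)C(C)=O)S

[CX3H1](=O)[#6] describes an sp2 carbon with one H, double-bonded to O and single-bonded to carbon (an aldehyde).
(A) has an acetyl/ketone group (-C(=O)CH3) but the carbonyl carbon has H0 (two carbon neighbours), not H1.
(B) has an acetyl/ketone group (-C(=O)CH3) but the carbonyl carbon has H0 (two carbon neighbours), not H1.
(C) contains an aldehyde (-CHO), which satisfies every atom and bond constraint.
(D) has an acetyl/ketone group (-C(=O)CH3) but the carbonyl carbon has H0 (two carbon neighbours), not H1.
So the answer is (C).

C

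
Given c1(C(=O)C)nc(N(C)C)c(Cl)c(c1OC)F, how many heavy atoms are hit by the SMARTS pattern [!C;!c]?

The query [!C;!c] means: neither aliphatic nor aromatic carbon — same as [!#6].
Check the 16 heavy atoms by environment: 1× n (aromatic) → match; 5× c (aromatic) → no; 1× F → match; 2× O → match; 5× C → no; 1× Cl → match; 1× N → match.
Summing the matching environments: 1 + 1 + 2 + 1 + 1 = 6 matching atoms.

6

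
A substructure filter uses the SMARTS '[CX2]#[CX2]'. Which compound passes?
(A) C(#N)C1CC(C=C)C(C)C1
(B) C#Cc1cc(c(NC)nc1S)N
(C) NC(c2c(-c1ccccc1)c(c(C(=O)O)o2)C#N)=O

[CX2]#[CX2] describes a carbon-carbon triple bond (an alkyne).
(A) has a nitrile (-C#N) but the triple bond is C#N, not C#C.
(B) contains an ethynyl group (-C#CH), which satisfies every atom and bond constraint.
(C) has a nitrile (-C#N) but the triple bond is C#N, not C#C.
So the answer is (B).

B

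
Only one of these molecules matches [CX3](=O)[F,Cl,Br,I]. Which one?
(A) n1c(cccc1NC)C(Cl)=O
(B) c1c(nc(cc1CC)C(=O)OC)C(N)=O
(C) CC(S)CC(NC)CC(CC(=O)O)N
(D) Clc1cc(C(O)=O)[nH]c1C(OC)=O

A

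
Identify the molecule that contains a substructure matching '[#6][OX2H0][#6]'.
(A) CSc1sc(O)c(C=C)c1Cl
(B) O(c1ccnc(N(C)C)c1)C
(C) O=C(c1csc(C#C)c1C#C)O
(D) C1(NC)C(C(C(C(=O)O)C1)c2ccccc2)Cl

[#6][OX2H0][#6] describes an aliphatic oxygen bridging two carbons with no H on the oxygen (an ether).
(A) has a hydroxyl group (-OH) but the oxygen has H1, not H0 bridging two carbons.
(B) contains a methoxy ether (-OCH3), which satisfies every atom and bond constraint.
(C) has a carboxylic acid group (-C(=O)OH) but the -OH oxygen has H1; the =O is OX1, not OX2.
(D) has a carboxylic acid group (-C(=O)OH) but the -OH oxygen has H1; the =O is OX1, not OX2.
So the answer is (B).

B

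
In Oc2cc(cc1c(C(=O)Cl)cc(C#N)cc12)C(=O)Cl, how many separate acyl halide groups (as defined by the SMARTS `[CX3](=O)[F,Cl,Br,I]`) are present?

2

[CX3](=O)[F,Cl,Br,I] is the SMARTS for an acyl halide: a carbonyl carbon bonded to a halogen.
The molecule carries 2 separate instances of an acyl chloride (-C(=O)Cl) meeting every constraint; each maps to a distinct set of atoms, giving 2 matches.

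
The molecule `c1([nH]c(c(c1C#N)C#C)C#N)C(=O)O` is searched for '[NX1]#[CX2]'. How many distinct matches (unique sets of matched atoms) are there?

[NX1]#[CX2] is the SMARTS for a nitrile: a nitrogen triple-bonded to a two-connected carbon.
The molecule carries 2 separate instances of a nitrile (-C#N) meeting every constraint; each maps to a distinct set of atoms, giving 2 matches.

2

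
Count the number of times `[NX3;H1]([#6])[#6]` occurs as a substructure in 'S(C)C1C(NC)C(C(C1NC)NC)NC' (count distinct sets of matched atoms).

4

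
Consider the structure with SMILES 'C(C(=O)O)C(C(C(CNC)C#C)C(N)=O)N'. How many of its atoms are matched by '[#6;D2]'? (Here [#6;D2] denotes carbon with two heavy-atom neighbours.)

The query [#6;D2] means: any carbon bonded to exactly two heavy atoms.
Check the 16 heavy atoms by environment: 3× C (D2) → match; 5× C (D3) → no; 1× N (D2) → no; 2× C (D1) → no; 3× O (D1) → no; 2× N (D1) → no.
That gives 3 matching atoms.

3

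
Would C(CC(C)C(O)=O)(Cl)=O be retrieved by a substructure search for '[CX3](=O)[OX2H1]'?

The pattern [CX3](=O)[OX2H1] describes an sp2 carbon double-bonded to O and single-bonded to an -OH oxygen — a carboxylic acid.
The molecule carries a carboxylic acid group (-C(=O)OH), whose atoms satisfy every constraint of the query, so the pattern matches.

Yes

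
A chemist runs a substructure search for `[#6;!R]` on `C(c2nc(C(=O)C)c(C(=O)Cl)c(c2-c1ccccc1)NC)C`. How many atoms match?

Check the 22 heavy atoms by environment: 1× n (aromatic, in 6-ring) → no; 11× c (aromatic, in 6-ring) → no; 6× C (acyclic) → match; 2× O (acyclic) → no; 1× Cl (acyclic) → no; 1× N (acyclic) → no.
That gives 6 matching atoms.

6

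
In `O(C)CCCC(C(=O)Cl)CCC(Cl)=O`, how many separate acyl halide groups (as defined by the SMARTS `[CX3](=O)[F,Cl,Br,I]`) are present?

2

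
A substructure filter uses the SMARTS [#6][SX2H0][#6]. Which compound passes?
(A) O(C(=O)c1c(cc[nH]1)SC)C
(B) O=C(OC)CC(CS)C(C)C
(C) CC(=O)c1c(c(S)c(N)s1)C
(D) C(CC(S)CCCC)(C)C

A

[#6][SX2H0][#6] describes an aliphatic sulfur bridging two carbons with no H on the sulfur (a thioether).
(A) contains a methylthio ether (-SCH3), which satisfies every atom and bond constraint.
(B) has a thiol (-SH) but the sulfur has H1, not H0 bridging two carbons.
(C) has a thiol (-SH) but the sulfur has H1, not H0 bridging two carbons.
(D) has a thiol (-SH) but the sulfur has H1, not H0 bridging two carbons.
So the answer is (A).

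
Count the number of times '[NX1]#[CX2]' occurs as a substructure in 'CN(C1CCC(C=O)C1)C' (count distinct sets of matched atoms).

0

[NX1]#[CX2] is the SMARTS for a nitrile: a nitrogen triple-bonded to a two-connected carbon.
No fragment in the molecule satisfies every constraint, giving 0 matches.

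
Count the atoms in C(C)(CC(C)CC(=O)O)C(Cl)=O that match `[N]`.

0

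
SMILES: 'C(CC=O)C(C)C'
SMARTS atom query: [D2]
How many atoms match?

3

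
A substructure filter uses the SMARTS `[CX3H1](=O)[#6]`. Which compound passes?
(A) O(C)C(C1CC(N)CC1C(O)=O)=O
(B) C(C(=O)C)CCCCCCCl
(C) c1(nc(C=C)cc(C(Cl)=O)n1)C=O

C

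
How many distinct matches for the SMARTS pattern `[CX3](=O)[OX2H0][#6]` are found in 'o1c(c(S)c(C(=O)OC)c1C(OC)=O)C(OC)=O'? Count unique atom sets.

[CX3](=O)[OX2H0][#6] is the SMARTS for an ester: a carbonyl carbon bonded to an oxygen that is itself bonded to carbon (no H on that O).
The molecule carries 3 separate instances of a methyl-ester group (-C(=O)OCH3) meeting every constraint; each maps to a distinct set of atoms, giving 3 matches.

3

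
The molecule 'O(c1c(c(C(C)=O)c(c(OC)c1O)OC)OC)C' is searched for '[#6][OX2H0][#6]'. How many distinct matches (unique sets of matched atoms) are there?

[#6][OX2H0][#6] is the SMARTS for an ether: an aliphatic oxygen bridging two carbons with no H on the oxygen.
The molecule carries 4 separate instances of a methoxy ether (-OCH3) meeting every constraint; each maps to a distinct set of atoms, giving 4 matches.

4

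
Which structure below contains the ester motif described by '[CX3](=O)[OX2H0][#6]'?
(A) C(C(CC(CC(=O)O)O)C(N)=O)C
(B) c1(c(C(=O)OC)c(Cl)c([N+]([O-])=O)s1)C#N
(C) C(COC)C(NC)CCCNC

B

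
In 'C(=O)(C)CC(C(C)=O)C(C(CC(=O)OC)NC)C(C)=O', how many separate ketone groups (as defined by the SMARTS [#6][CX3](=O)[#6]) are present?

3

[#6][CX3](=O)[#6] is the SMARTS for a ketone: a carbonyl carbon (no H) flanked by two carbons.
The molecule carries 3 separate instances of an acetyl/ketone group (-C(=O)CH3) meeting every constraint; each maps to a distinct set of atoms, giving 3 matches.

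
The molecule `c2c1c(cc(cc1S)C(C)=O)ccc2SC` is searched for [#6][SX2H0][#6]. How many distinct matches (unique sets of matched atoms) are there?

[#6][SX2H0][#6] is the SMARTS for a thioether: an aliphatic sulfur bridging two carbons with no H on the sulfur.
Exactly one fragment in the molecule meets all constraints, giving 1 match.

1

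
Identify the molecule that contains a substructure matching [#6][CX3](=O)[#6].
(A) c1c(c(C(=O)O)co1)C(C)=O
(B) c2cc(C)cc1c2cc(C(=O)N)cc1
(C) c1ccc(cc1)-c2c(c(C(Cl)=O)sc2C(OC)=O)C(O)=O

A

[#6][CX3](=O)[#6] describes a carbonyl carbon (no H) flanked by two carbons (a ketone).
(A) contains an acetyl/ketone group (-C(=O)CH3), which satisfies every atom and bond constraint.
(B) has a primary amide (-C(=O)NH2) but one neighbour of the carbonyl carbon is N, not C.
(C) has a methyl-ester group (-C(=O)OCH3) but one neighbour of the carbonyl carbon is O, not C.
So the answer is (A).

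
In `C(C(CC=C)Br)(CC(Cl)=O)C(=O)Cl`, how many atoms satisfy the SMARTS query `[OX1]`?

2

The query [OX1] means: aliphatic oxygen with one total connection — typically a carbonyl =O or an oxide.
Check the 13 heavy atoms by environment: 4× C (X4) → no; 4× C (X3) → no; 2× O (X1) → match; 2× Cl (X1) → no; 1× Br (X1) → no.
That gives 2 matching atoms.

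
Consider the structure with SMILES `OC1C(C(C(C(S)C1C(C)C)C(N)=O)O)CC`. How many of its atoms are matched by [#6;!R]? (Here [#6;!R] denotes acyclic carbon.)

6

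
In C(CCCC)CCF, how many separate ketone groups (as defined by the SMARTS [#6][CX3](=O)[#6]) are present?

[#6][CX3](=O)[#6] is the SMARTS for a ketone: a carbonyl carbon (no H) flanked by two carbons.
No fragment in the molecule satisfies every constraint, giving 0 matches.

0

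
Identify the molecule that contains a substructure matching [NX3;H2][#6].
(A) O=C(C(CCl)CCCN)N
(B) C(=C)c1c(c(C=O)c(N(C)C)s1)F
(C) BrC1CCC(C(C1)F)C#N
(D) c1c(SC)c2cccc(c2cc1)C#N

[NX3;H2][#6] describes a trivalent nitrogen with two H attached to carbon (a primary amine).
(A) contains a primary amino group (-NH2), which satisfies every atom and bond constraint.
(B) has a dimethylamino group (-N(CH3)2) but the nitrogen has H0, not H2.
(C) has a nitrile (-C#N) but the nitrogen is NX1 (triple-bonded), not NX3 with two H.
(D) has a nitrile (-C#N) but the nitrogen is NX1 (triple-bonded), not NX3 with two H.
So the answer is (A).

A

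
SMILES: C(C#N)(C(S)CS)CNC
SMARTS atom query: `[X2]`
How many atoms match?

3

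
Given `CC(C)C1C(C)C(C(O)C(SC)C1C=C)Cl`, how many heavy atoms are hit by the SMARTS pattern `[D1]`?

7

The query [D1] means: atom with exactly one heavy-atom neighbour (degree 1).
Check the 16 heavy atoms by environment: 7× C (D3) → no; 1× C (D2) → no; 5× C (D1) → match; 1× O (D1) → match; 1× S (D2) → no; 1× Cl (D1) → match.
Summing the matching environments: 5 + 1 + 1 = 7 matching atoms.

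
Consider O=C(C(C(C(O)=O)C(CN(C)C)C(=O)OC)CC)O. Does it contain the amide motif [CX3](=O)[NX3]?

The pattern [CX3](=O)[NX3] describes a carbonyl carbon bonded to a trivalent nitrogen — an amide.
The closest candidate here is a methyl-ester group (-C(=O)OCH3), but the carbonyl is bonded to O, not to an NX3 nitrogen. No other fragment satisfies the full query, so there is no match.

No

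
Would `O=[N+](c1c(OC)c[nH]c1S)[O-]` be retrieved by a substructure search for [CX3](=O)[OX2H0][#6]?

No

The pattern [CX3](=O)[OX2H0][#6] describes a carbonyl carbon bonded to an oxygen that is itself bonded to carbon (no H on that O) — an ester.
The closest candidate here is a methoxy ether (-OCH3), but the ether oxygen is not adjacent to a C=O carbon. No other fragment satisfies the full query, so there is no match.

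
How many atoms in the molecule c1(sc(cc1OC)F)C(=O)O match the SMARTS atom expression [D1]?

4

The query [D1] means: atom with exactly one heavy-atom neighbour (degree 1).
Check the 11 heavy atoms by environment: 1× s (aromatic, D2) → no; 3× c (aromatic, D3) → no; 1× c (aromatic, D2) → no; 1× O (D2) → no; 1× C (D1) → match; 1× F (D1) → match; 1× C (D3) → no; 2× O (D1) → match.
Summing the matching environments: 1 + 1 + 2 = 4 matching atoms.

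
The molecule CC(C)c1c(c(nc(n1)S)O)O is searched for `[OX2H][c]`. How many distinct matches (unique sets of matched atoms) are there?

2

[OX2H][c] is the SMARTS for a phenol: a hydroxyl oxygen attached to an aromatic carbon.
The molecule carries 2 separate instances of a hydroxyl group (-OH) meeting every constraint; each maps to a distinct set of atoms, giving 2 matches.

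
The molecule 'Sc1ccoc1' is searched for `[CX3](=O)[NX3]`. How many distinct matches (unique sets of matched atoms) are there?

0

[CX3](=O)[NX3] is the SMARTS for an amide: a carbonyl carbon bonded to a trivalent nitrogen.
No fragment in the molecule satisfies every constraint, giving 0 matches.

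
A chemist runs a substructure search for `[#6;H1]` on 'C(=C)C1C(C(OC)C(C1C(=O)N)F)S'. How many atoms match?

6

The query [#6;H1] means: any carbon bearing exactly one hydrogen.
Check the 14 heavy atoms by environment: 6× C (H1) → match; 1× S (H1) → no; 2× O (H0) → no; 1× C (H3) → no; 1× C (H2) → no; 1× C (H0) → no; 1× N (H2) → no; 1× F (H0) → no.
That gives 6 matching atoms.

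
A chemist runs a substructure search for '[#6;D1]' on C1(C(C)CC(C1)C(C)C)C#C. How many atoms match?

Check the 11 heavy atoms by environment: 4× C (D3) → no; 3× C (D2) → no; 4× C (D1) → match.
That gives 4 matching atoms.

4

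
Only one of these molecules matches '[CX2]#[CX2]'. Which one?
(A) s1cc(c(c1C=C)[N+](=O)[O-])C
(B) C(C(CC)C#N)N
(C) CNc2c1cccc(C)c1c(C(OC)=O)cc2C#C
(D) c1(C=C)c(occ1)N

C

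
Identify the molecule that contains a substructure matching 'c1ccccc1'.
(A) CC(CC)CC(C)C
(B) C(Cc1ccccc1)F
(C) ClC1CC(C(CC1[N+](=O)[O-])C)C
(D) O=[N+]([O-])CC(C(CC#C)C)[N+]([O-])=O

B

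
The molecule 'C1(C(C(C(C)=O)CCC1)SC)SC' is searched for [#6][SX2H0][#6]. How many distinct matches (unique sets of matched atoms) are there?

2

[#6][SX2H0][#6] is the SMARTS for a thioether: an aliphatic sulfur bridging two carbons with no H on the sulfur.
The molecule carries 2 separate instances of a methylthio ether (-SCH3) meeting every constraint; each maps to a distinct set of atoms, giving 2 matches.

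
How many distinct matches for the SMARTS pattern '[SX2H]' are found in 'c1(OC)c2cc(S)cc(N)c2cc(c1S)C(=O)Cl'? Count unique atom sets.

2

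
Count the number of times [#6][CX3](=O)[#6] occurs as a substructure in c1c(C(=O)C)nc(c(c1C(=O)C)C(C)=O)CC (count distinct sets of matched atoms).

3

[#6][CX3](=O)[#6] is the SMARTS for a ketone: a carbonyl carbon (no H) flanked by two carbons.
The molecule carries 3 separate instances of an acetyl/ketone group (-C(=O)CH3) meeting every constraint; each maps to a distinct set of atoms, giving 3 matches.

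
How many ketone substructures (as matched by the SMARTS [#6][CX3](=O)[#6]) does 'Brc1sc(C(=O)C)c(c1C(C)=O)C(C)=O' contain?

3

[#6][CX3](=O)[#6] is the SMARTS for a ketone: a carbonyl carbon (no H) flanked by two carbons.
The molecule carries 3 separate instances of an acetyl/ketone group (-C(=O)CH3) meeting every constraint; each maps to a distinct set of atoms, giving 3 matches.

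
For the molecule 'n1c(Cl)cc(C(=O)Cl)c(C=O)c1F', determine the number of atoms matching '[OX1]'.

2

The query [OX1] means: aliphatic oxygen with one total connection — typically a carbonyl =O or an oxide.
Check the 13 heavy atoms by environment: 1× n (aromatic, X2) → no; 5× c (aromatic, X3) → no; 2× Cl (X1) → no; 2× C (X3) → no; 2× O (X1) → match; 1× F (X1) → no.
That gives 2 matching atoms.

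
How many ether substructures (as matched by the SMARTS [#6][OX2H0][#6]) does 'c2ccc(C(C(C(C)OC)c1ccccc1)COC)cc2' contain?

2

[#6][OX2H0][#6] is the SMARTS for an ether: an aliphatic oxygen bridging two carbons with no H on the oxygen.
The molecule carries 2 separate instances of a methoxy ether (-OCH3) meeting every constraint; each maps to a distinct set of atoms, giving 2 matches.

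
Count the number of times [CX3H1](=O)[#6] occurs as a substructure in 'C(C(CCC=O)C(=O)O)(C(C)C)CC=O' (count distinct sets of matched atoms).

2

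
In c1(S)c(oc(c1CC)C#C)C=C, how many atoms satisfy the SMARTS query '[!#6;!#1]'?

2

The query [!#6;!#1] means: not carbon and not hydrogen — any heteroatom.
Check the 12 heavy atoms by environment: 1× o (aromatic) → match; 4× c (aromatic) → no; 1× S → match; 6× C → no.
Summing the matching environments: 1 + 1 = 2 matching atoms.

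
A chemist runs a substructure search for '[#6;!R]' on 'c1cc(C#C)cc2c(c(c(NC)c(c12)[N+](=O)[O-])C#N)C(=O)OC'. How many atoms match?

The query [#6;!R] means: carbon not in any ring.
Check the 23 heavy atoms by environment: 10× c (aromatic, in 6-ring) → no; 1× N (charge +1, acyclic) → no; 1× O (charge -1, acyclic) → no; 3× O (acyclic) → no; 6× C (acyclic) → match; 2× N (acyclic) → no.
That gives 6 matching atoms.

6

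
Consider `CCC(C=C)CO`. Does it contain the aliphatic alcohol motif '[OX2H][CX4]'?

Yes

The pattern [OX2H][CX4] describes a hydroxyl oxygen bound to an sp3 (X4) carbon — an aliphatic alcohol.
The molecule carries a hydroxyl group (-OH), whose atoms satisfy every constraint of the query, so the pattern matches.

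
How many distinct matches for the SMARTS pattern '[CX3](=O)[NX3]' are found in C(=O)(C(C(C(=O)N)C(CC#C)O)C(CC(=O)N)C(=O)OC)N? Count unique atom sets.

3

[CX3](=O)[NX3] is the SMARTS for an amide: a carbonyl carbon bonded to a trivalent nitrogen.
The molecule carries 3 separate instances of a primary amide (-C(=O)NH2) meeting every constraint; each maps to a distinct set of atoms, giving 3 matches.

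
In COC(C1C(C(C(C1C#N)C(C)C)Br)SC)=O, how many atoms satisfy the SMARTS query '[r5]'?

The query [r5] means: r5 matches atoms in a five-membered ring.
Check the 17 heavy atoms by environment: 5× C (in 5-ring) → match; 7× C (acyclic) → no; 1× N (acyclic) → no; 1× Br (acyclic) → no; 2× O (acyclic) → no; 1× S (acyclic) → no.
That gives 5 matching atoms.

5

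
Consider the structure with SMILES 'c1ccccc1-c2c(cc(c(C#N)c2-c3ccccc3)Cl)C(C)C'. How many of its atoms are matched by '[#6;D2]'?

12

Check the 24 heavy atoms by environment: 11× c (aromatic, D2) → match; 7× c (aromatic, D3) → no; 1× C (D3) → no; 2× C (D1) → no; 1× Cl (D1) → no; 1× C (D2) → match; 1× N (D1) → no.
Summing the matching environments: 11 + 1 = 12 matching atoms.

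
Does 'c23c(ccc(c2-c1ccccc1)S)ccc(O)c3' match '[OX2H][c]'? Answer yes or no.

The pattern [OX2H][c] describes a hydroxyl oxygen attached to an aromatic carbon — a phenol.
The molecule carries a hydroxyl group (-OH), whose atoms satisfy every constraint of the query, so the pattern matches.

Yes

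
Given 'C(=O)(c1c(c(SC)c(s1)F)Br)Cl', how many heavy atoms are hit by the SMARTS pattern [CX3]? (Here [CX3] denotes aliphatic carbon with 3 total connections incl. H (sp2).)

1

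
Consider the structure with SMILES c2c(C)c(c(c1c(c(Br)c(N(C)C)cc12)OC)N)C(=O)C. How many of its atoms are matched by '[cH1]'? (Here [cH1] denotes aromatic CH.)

The query [cH1] means: aromatic carbon bearing exactly one hydrogen.
Check the 21 heavy atoms by environment: 8× c (aromatic, H0) → no; 2× c (aromatic, H1) → match; 1× Br (H0) → no; 5× C (H3) → no; 2× O (H0) → no; 1× C (H0) → no; 1× N (H2) → no; 1× N (H0) → no.
That gives 2 matching atoms.

2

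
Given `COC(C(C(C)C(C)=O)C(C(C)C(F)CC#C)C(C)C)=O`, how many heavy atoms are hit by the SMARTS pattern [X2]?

3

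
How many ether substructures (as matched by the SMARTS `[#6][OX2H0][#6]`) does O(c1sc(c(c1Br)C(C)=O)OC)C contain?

2

[#6][OX2H0][#6] is the SMARTS for an ether: an aliphatic oxygen bridging two carbons with no H on the oxygen.
The molecule carries 2 separate instances of a methoxy ether (-OCH3) meeting every constraint; each maps to a distinct set of atoms, giving 2 matches.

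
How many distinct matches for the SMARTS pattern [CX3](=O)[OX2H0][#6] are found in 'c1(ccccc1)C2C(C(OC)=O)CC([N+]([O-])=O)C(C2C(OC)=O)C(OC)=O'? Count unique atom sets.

3

[CX3](=O)[OX2H0][#6] is the SMARTS for an ester: a carbonyl carbon bonded to an oxygen that is itself bonded to carbon (no H on that O).
The molecule carries 3 separate instances of a methyl-ester group (-C(=O)OCH3) meeting every constraint; each maps to a distinct set of atoms, giving 3 matches.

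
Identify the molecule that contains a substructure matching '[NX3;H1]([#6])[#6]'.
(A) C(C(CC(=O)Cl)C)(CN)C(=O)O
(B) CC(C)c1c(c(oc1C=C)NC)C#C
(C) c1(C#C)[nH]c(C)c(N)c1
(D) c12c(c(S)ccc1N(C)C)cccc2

[NX3;H1]([#6])[#6] describes a trivalent nitrogen with one H, bonded to two carbons (a secondary amine).
(A) has a primary amino group (-NH2) but the nitrogen has H2 and only one carbon neighbour.
(B) contains an N-methylamino group (-NHCH3), which satisfies every atom and bond constraint.
(C) has a primary amino group (-NH2) but the nitrogen has H2 and only one carbon neighbour.
(D) has a dimethylamino group (-N(CH3)2) but the nitrogen has H0, not H1.
So the answer is (B).

B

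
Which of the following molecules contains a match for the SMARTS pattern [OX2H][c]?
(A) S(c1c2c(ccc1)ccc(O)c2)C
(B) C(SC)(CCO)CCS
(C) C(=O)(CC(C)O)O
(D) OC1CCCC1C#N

A

[OX2H][c] describes a hydroxyl oxygen attached to an aromatic carbon (a phenol).
(A) contains a hydroxyl group (-OH), which satisfies every atom and bond constraint.
(B) has a hydroxyl group (-OH) but the -OH is on an aliphatic carbon, not an aromatic c.
(C) has a hydroxyl group (-OH) but the -OH is on an aliphatic carbon, not an aromatic c.
(D) has a hydroxyl group (-OH) but the -OH is on an aliphatic carbon, not an aromatic c.
So the answer is (A).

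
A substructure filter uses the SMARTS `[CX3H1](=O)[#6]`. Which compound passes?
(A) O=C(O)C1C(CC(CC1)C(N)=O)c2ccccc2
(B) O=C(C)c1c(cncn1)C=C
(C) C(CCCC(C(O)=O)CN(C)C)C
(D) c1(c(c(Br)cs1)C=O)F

[CX3H1](=O)[#6] describes an sp2 carbon with one H, double-bonded to O and single-bonded to carbon (an aldehyde).
(A) has a carboxylic acid group (-C(=O)OH) but the carbonyl carbon has H0 and is bonded to O, not H1.
(B) has an acetyl/ketone group (-C(=O)CH3) but the carbonyl carbon has H0 (two carbon neighbours), not H1.
(C) has a carboxylic acid group (-C(=O)OH) but the carbonyl carbon has H0 and is bonded to O, not H1.
(D) contains an aldehyde (-CHO), which satisfies every atom and bond constraint.
So the answer is (D).

D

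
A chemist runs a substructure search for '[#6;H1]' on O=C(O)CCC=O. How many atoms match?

1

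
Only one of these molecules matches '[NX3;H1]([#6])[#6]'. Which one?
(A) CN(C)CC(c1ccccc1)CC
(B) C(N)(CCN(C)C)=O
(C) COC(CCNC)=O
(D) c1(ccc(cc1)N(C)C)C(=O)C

[NX3;H1]([#6])[#6] describes a trivalent nitrogen with one H, bonded to two carbons (a secondary amine).
(A) has a dimethylamino group (-N(CH3)2) but the nitrogen has H0, not H1.
(B) has a dimethylamino group (-N(CH3)2) but the nitrogen has H0, not H1.
(C) contains an N-methylamino group (-NHCH3), which satisfies every atom and bond constraint.
(D) has a dimethylamino group (-N(CH3)2) but the nitrogen has H0, not H1.
So the answer is (C).

C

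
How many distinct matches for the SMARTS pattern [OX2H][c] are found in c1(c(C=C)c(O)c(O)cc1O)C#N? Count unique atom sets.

3

[OX2H][c] is the SMARTS for a phenol: a hydroxyl oxygen attached to an aromatic carbon.
The molecule carries 3 separate instances of a hydroxyl group (-OH) meeting every constraint; each maps to a distinct set of atoms, giving 3 matches.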